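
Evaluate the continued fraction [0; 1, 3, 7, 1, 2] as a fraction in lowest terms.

72/95

Using pₖ = aₖpₖ₋₁ + pₖ₋₂ and qₖ = aₖqₖ₋₁ + qₖ₋₂:
  k=0: a=0, p=0, q=1
  k=1: a=1, p=1, q=1
  k=2: a=3, p=3, q=4
  k=3: a=7, p=22, q=29
  k=4: a=1, p=25, q=33
  k=5: a=2, p=72, q=95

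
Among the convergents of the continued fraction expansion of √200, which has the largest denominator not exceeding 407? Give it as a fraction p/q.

2786/197

√200 = [14; 7, 28, …] (period length 2).
Convergents:
  p_0/q_0 = 14/1
  p_1/q_1 = 99/7
  p_2/q_2 = 2786/197
  p_3/q_3 = 19601/1386
q_2 = 197 ≤ 407 < 1386 = q_3, so the answer is 2786/197.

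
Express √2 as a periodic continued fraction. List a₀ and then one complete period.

a₀ = ⌊√2⌋ = 1.
With m₀=0, d₀=1 and mₖ₊₁ = dₖaₖ − mₖ, dₖ₊₁ = (n − mₖ₊₁²)/dₖ, aₖ₊₁ = ⌊(a₀+mₖ₊₁)/dₖ₊₁⌋:
  k=1: m=1, d=1, a=2
d=1 and a=2a₀=2 at k=1, so the next step gives (m, d) = (1, 1) again — its k=1 value — and the period has length 1.

[1; 2]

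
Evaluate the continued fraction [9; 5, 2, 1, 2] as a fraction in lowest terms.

395/43

Using pₖ = aₖpₖ₋₁ + pₖ₋₂ and qₖ = aₖqₖ₋₁ + qₖ₋₂:
  k=0: a=9, p=9, q=1
  k=1: a=5, p=46, q=5
  k=2: a=2, p=101, q=11
  k=3: a=1, p=147, q=16
  k=4: a=2, p=395, q=43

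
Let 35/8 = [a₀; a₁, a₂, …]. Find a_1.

2

35 = 4·8 + 3   →  a_0 = 4
8 = 2·3 + 2   →  a_1 = 2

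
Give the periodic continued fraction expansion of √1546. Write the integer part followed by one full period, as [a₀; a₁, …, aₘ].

a₀ = ⌊√1546⌋ = 39.
With m₀=0, d₀=1 and mₖ₊₁ = dₖaₖ − mₖ, dₖ₊₁ = (n − mₖ₊₁²)/dₖ, aₖ₊₁ = ⌊(a₀+mₖ₊₁)/dₖ₊₁⌋:
  k=1: m=39, d=25, a=3
  k=2: m=36, d=10, a=7
  k=3: m=34, d=39, a=1
  k=4: m=5, d=39, a=1
  k=5: m=34, d=10, a=7
  k=6: m=36, d=25, a=3
  k=7: m=39, d=1, a=78
d=1 and a=2a₀=78 at k=7, so the next step gives (m, d) = (39, 25) again — its k=1 value — and the period has length 7.

[39; 3, 7, 1, 1, 7, 3, 78]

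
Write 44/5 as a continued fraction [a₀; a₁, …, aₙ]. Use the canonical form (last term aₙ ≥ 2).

44 = 8*5 + 4
5 = 1*4 + 1
4 = 4*1 + 0  (stop)
So 44/5 = [8; 1, 4].

[8; 1, 4]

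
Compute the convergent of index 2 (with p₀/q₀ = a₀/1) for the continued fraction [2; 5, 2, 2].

24/11

Using pₖ = aₖpₖ₋₁ + pₖ₋₂, qₖ = aₖqₖ₋₁ + qₖ₋₂ (with p₋₁=1, p₋₂=0, q₋₁=0, q₋₂=1):
  k=0: a=2, p=2, q=1
  k=1: a=5, p=11, q=5
  k=2: a=2, p=24, q=11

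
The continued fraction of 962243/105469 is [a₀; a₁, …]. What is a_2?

962243 = 9·105469 + 13022   →  a_0 = 9
105469 = 8·13022 + 1293   →  a_1 = 8
13022 = 10·1293 + 92   →  a_2 = 10

10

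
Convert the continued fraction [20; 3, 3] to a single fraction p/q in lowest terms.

Fold from the inside: start with 3/1.
  3 + 1/3 = 10/3
  20 + 3/10 = 203/10

203/10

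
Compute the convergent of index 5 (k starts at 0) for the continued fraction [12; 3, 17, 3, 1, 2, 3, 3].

Using pₖ = aₖpₖ₋₁ + pₖ₋₂, qₖ = aₖqₖ₋₁ + qₖ₋₂ (with p₋₁=1, p₋₂=0, q₋₁=0, q₋₂=1):
  k=0: a=12, p=12, q=1
  k=1: a=3, p=37, q=3
  k=2: a=17, p=641, q=52
  k=3: a=3, p=1960, q=159
  k=4: a=1, p=2601, q=211
  k=5: a=2, p=7162, q=581

7162/581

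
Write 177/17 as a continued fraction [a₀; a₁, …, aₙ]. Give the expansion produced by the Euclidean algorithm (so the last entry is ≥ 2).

177 = 10*17 + 7
17 = 2*7 + 3
7 = 2*3 + 1
3 = 3*1 + 0  (stop)
So 177/17 = [10; 2, 2, 3].

[10; 2, 2, 3]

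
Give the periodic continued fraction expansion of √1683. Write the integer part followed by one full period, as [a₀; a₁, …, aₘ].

a₀ = ⌊√1683⌋ = 41.
With m₀=0, d₀=1 and mₖ₊₁ = dₖaₖ − mₖ, dₖ₊₁ = (n − mₖ₊₁²)/dₖ, aₖ₊₁ = ⌊(a₀+mₖ₊₁)/dₖ₊₁⌋:
  k=1: m=41, d=2, a=41
  k=2: m=41, d=1, a=82
d=1 and a=2a₀=82 at k=2, so the next step gives (m, d) = (41, 2) again — its k=1 value — and the period has length 2.

[41; 41, 82]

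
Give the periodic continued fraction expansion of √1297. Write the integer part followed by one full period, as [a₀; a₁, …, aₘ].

[36; 72]

a₀ = ⌊√1297⌋ = 36.
With m₀=0, d₀=1 and mₖ₊₁ = dₖaₖ − mₖ, dₖ₊₁ = (n − mₖ₊₁²)/dₖ, aₖ₊₁ = ⌊(a₀+mₖ₊₁)/dₖ₊₁⌋:
  k=1: m=36, d=1, a=72
d=1 and a=2a₀=72 at k=1, so the next step gives (m, d) = (36, 1) again — its k=1 value — and the period has length 1.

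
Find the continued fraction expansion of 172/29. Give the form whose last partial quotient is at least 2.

172 = 5×29 + 27
29 = 1×27 + 2
27 = 13×2 + 1
2 = 2×1 + 0  (stop)
So 172/29 = [5; 1, 13, 2].

[5; 1, 13, 2]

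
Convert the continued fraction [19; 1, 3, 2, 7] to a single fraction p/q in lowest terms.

Using pₖ = aₖpₖ₋₁ + pₖ₋₂ and qₖ = aₖqₖ₋₁ + qₖ₋₂:
  k=0: a=19, p=19, q=1
  k=1: a=1, p=20, q=1
  k=2: a=3, p=79, q=4
  k=3: a=2, p=178, q=9
  k=4: a=7, p=1325, q=67

1325/67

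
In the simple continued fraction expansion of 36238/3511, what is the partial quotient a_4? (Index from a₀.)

7

36238 = 10·3511 + 1128   →  a_0 = 10
3511 = 3·1128 + 127   →  a_1 = 3
1128 = 8·127 + 112   →  a_2 = 8
127 = 1·112 + 15   →  a_3 = 1
112 = 7·15 + 7   →  a_4 = 7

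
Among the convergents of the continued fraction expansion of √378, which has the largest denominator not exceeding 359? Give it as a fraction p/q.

3869/199

√378 = [19; 2, 3, 1, 4, 1, 3, 2, 38, …] (period length 8).
Convergents:
  p_0/q_0 = 19/1
  p_1/q_1 = 39/2
  p_2/q_2 = 136/7
  p_3/q_3 = 175/9
  p_4/q_4 = 836/43
  p_5/q_5 = 1011/52
  p_6/q_6 = 3869/199
  p_7/q_7 = 8749/450
q_6 = 199 ≤ 359 < 450 = q_7, so the answer is 3869/199.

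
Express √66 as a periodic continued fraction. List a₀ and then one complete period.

[8; 8, 16]

a₀ = ⌊√66⌋ = 8.
With m₀=0, d₀=1 and mₖ₊₁ = dₖaₖ − mₖ, dₖ₊₁ = (n − mₖ₊₁²)/dₖ, aₖ₊₁ = ⌊(a₀+mₖ₊₁)/dₖ₊₁⌋:
  k=1: m=8, d=2, a=8
  k=2: m=8, d=1, a=16
d=1 and a=2a₀=16 at k=2, so the next step gives (m, d) = (8, 2) again — its k=1 value — and the period has length 2.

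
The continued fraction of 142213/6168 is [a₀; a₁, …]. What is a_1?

142213 = 23·6168 + 349   →  a_0 = 23
6168 = 17·349 + 235   →  a_1 = 17

17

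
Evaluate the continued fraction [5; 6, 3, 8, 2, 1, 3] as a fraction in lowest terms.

Fold from the inside: start with 3/1.
  1 + 1/3 = 4/3
  2 + 3/4 = 11/4
  8 + 4/11 = 92/11
  3 + 11/92 = 287/92
  6 + 92/287 = 1814/287
  5 + 287/1814 = 9357/1814

9357/1814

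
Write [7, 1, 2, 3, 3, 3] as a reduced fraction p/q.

Fold from the inside: start with 3/1.
  3 + 1/3 = 10/3
  3 + 3/10 = 33/10
  2 + 10/33 = 76/33
  1 + 33/76 = 109/76
  7 + 76/109 = 839/109

839/109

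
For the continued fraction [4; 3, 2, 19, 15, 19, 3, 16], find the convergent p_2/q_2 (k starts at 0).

30/7

Using pₖ = aₖpₖ₋₁ + pₖ₋₂, qₖ = aₖqₖ₋₁ + qₖ₋₂ (with p₋₁=1, p₋₂=0, q₋₁=0, q₋₂=1):
  k=0: a=4, p=4, q=1
  k=1: a=3, p=13, q=3
  k=2: a=2, p=30, q=7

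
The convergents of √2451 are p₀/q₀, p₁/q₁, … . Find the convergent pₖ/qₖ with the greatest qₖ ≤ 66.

3218/65

√2451 = [49; 1, 1, 32, 1, 1, 98, …] (period length 6).
Convergents:
  p_0/q_0 = 49/1
  p_1/q_1 = 50/1
  p_2/q_2 = 99/2
  p_3/q_3 = 3218/65
  p_4/q_4 = 3317/67
q_3 = 65 ≤ 66 < 67 = q_4, so the answer is 3218/65.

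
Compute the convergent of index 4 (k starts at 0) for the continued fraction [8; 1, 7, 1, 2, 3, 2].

231/26

Using pₖ = aₖpₖ₋₁ + pₖ₋₂, qₖ = aₖqₖ₋₁ + qₖ₋₂ (with p₋₁=1, p₋₂=0, q₋₁=0, q₋₂=1):
  k=0: a=8, p=8, q=1
  k=1: a=1, p=9, q=1
  k=2: a=7, p=71, q=8
  k=3: a=1, p=80, q=9
  k=4: a=2, p=231, q=26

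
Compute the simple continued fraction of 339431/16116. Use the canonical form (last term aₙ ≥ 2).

[21; 16, 5, 13, 15]

339431 = 21*16116 + 995
16116 = 16*995 + 196
995 = 5*196 + 15
196 = 13*15 + 1
15 = 15*1 + 0  (stop)
So 339431/16116 = [21; 16, 5, 13, 15].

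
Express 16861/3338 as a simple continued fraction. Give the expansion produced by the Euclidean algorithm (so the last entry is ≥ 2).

[5; 19, 1, 1, 11, 1, 2, 2]

16861 = 5×3338 + 171
3338 = 19×171 + 89
171 = 1×89 + 82
89 = 1×82 + 7
82 = 11×7 + 5
7 = 1×5 + 2
5 = 2×2 + 1
2 = 2×1 + 0  (stop)
So 16861/3338 = [5; 19, 1, 1, 11, 1, 2, 2].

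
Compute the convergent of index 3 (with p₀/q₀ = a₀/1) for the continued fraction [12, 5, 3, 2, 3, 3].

451/37

Using pₖ = aₖpₖ₋₁ + pₖ₋₂, qₖ = aₖqₖ₋₁ + qₖ₋₂ (with p₋₁=1, p₋₂=0, q₋₁=0, q₋₂=1):
  k=0: a=12, p=12, q=1
  k=1: a=5, p=61, q=5
  k=2: a=3, p=195, q=16
  k=3: a=2, p=451, q=37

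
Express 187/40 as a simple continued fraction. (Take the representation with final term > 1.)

187 = 4*40 + 27
40 = 1*27 + 13
27 = 2*13 + 1
13 = 13*1 + 0  (stop)
So 187/40 = [4; 1, 2, 13].

[4; 1, 2, 13]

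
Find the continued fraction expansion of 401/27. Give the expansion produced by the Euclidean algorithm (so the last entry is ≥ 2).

[14; 1, 5, 1, 3]

401 = 14*27 + 23
27 = 1*23 + 4
23 = 5*4 + 3
4 = 1*3 + 1
3 = 3*1 + 0  (stop)
So 401/27 = [14; 1, 5, 1, 3].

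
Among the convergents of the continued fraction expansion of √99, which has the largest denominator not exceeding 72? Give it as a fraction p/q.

199/20

√99 = [9; 1, 18, …] (period length 2).
Convergents:
  p_0/q_0 = 9/1
  p_1/q_1 = 10/1
  p_2/q_2 = 189/19
  p_3/q_3 = 199/20
  p_4/q_4 = 3771/379
q_3 = 20 ≤ 72 < 379 = q_4, so the answer is 199/20.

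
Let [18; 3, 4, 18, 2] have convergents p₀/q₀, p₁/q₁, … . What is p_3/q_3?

Using pₖ = aₖpₖ₋₁ + pₖ₋₂, qₖ = aₖqₖ₋₁ + qₖ₋₂ (with p₋₁=1, p₋₂=0, q₋₁=0, q₋₂=1):
  k=0: a=18, p=18, q=1
  k=1: a=3, p=55, q=3
  k=2: a=4, p=238, q=13
  k=3: a=18, p=4339, q=237

4339/237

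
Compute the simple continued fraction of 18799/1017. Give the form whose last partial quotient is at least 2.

[18; 2, 15, 1, 9, 3]

18799 = 18*1017 + 493
1017 = 2*493 + 31
493 = 15*31 + 28
31 = 1*28 + 3
28 = 9*3 + 1
3 = 3*1 + 0  (stop)
So 18799/1017 = [18; 2, 15, 1, 9, 3].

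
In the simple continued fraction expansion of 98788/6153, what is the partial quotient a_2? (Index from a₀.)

10

98788 = 16·6153 + 340   →  a_0 = 16
6153 = 18·340 + 33   →  a_1 = 18
340 = 10·33 + 10   →  a_2 = 10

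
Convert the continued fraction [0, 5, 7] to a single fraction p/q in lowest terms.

7/36

Using pₖ = aₖpₖ₋₁ + pₖ₋₂ and qₖ = aₖqₖ₋₁ + qₖ₋₂:
  k=0: a=0, p=0, q=1
  k=1: a=5, p=1, q=5
  k=2: a=7, p=7, q=36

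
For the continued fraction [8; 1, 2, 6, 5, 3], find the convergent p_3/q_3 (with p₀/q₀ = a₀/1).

Using pₖ = aₖpₖ₋₁ + pₖ₋₂, qₖ = aₖqₖ₋₁ + qₖ₋₂ (with p₋₁=1, p₋₂=0, q₋₁=0, q₋₂=1):
  k=0: a=8, p=8, q=1
  k=1: a=1, p=9, q=1
  k=2: a=2, p=26, q=3
  k=3: a=6, p=165, q=19

165/19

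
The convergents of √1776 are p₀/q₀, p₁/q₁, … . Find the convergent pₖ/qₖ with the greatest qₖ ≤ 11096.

√1776 = [42; 7, 84, …] (period length 2).
Convergents:
  p_0/q_0 = 42/1
  p_1/q_1 = 295/7
  p_2/q_2 = 24822/589
  p_3/q_3 = 174049/4130
  p_4/q_4 = 14644938/347509
q_3 = 4130 ≤ 11096 < 347509 = q_4, so the answer is 174049/4130.

174049/4130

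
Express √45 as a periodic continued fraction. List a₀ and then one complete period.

a₀ = ⌊√45⌋ = 6.

[6; 1, 2, 2, 2, 1, 12]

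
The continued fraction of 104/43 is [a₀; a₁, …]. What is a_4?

1

104 = 2·43 + 18   →  a_0 = 2
43 = 2·18 + 7   →  a_1 = 2
18 = 2·7 + 4   →  a_2 = 2
7 = 1·4 + 3   →  a_3 = 1
4 = 1·3 + 1   →  a_4 = 1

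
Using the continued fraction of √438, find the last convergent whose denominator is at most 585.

11992/573

√438 = [20; 1, 12, 1, 40, …] (period length 4).
Convergents:
  p_0/q_0 = 20/1
  p_1/q_1 = 21/1
  p_2/q_2 = 272/13
  p_3/q_3 = 293/14
  p_4/q_4 = 11992/573
  p_5/q_5 = 12285/587
q_4 = 573 ≤ 585 < 587 = q_5, so the answer is 11992/573.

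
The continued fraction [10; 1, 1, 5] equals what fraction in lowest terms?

116/11

Using pₖ = aₖpₖ₋₁ + pₖ₋₂ and qₖ = aₖqₖ₋₁ + qₖ₋₂:
  k=0: a=10, p=10, q=1
  k=1: a=1, p=11, q=1
  k=2: a=1, p=21, q=2
  k=3: a=5, p=116, q=11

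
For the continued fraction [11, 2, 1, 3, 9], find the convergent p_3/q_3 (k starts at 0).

125/11

Using pₖ = aₖpₖ₋₁ + pₖ₋₂, qₖ = aₖqₖ₋₁ + qₖ₋₂ (with p₋₁=1, p₋₂=0, q₋₁=0, q₋₂=1):
  k=0: a=11, p=11, q=1
  k=1: a=2, p=23, q=2
  k=2: a=1, p=34, q=3
  k=3: a=3, p=125, q=11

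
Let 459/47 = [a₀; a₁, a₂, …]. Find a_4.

459 = 9·47 + 36   →  a_0 = 9
47 = 1·36 + 11   →  a_1 = 1
36 = 3·11 + 3   →  a_2 = 3
11 = 3·3 + 2   →  a_3 = 3
3 = 1·2 + 1   →  a_4 = 1

1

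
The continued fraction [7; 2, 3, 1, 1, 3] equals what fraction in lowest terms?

424/57

Fold from the inside: start with 3/1.
  1 + 1/3 = 4/3
  1 + 3/4 = 7/4
  3 + 4/7 = 25/7
  2 + 7/25 = 57/25
  7 + 25/57 = 424/57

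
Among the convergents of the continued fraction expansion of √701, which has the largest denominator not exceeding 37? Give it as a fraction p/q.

√701 = [26; 2, 10, 10, 2, 52, …] (period length 5).
Convergents:
  p_0/q_0 = 26/1
  p_1/q_1 = 53/2
  p_2/q_2 = 556/21
  p_3/q_3 = 5613/212
q_2 = 21 ≤ 37 < 212 = q_3, so the answer is 556/21.

556/21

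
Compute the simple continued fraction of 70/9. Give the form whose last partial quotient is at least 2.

70 = 7*9 + 7
9 = 1*7 + 2
7 = 3*2 + 1
2 = 2*1 + 0  (stop)
So 70/9 = [7; 1, 3, 2].

[7; 1, 3, 2]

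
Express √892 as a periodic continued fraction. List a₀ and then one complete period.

[29; 1, 6, 2, 14, 2, 6, 1, 58]

a₀ = ⌊√892⌋ = 29.
With m₀=0, d₀=1 and mₖ₊₁ = dₖaₖ − mₖ, dₖ₊₁ = (n − mₖ₊₁²)/dₖ, aₖ₊₁ = ⌊(a₀+mₖ₊₁)/dₖ₊₁⌋:
  k=1: m=29, d=51, a=1
  k=2: m=22, d=8, a=6
  k=3: m=26, d=27, a=2
  k=4: m=28, d=4, a=14
  k=5: m=28, d=27, a=2
  k=6: m=26, d=8, a=6
  k=7: m=22, d=51, a=1
  k=8: m=29, d=1, a=58
d=1 and a=2a₀=58 at k=8, so the next step gives (m, d) = (29, 51) again — its k=1 value — and the period has length 8.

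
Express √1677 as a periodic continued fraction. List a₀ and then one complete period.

[40; 1, 19, 2, 19, 1, 80]

a₀ = ⌊√1677⌋ = 40.
With m₀=0, d₀=1 and mₖ₊₁ = dₖaₖ − mₖ, dₖ₊₁ = (n − mₖ₊₁²)/dₖ, aₖ₊₁ = ⌊(a₀+mₖ₊₁)/dₖ₊₁⌋:
  k=1: m=40, d=77, a=1
  k=2: m=37, d=4, a=19
  k=3: m=39, d=39, a=2
  k=4: m=39, d=4, a=19
  k=5: m=37, d=77, a=1
  k=6: m=40, d=1, a=80
d=1 and a=2a₀=80 at k=6, so the next step gives (m, d) = (40, 77) again — its k=1 value — and the period has length 6.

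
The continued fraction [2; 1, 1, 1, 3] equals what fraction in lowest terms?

29/11

Fold from the inside: start with 3/1.
  1 + 1/3 = 4/3
  1 + 3/4 = 7/4
  1 + 4/7 = 11/7
  2 + 7/11 = 29/11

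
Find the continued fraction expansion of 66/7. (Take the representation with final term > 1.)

[9; 2, 3]

66 = 9*7 + 3
7 = 2*3 + 1
3 = 3*1 + 0  (stop)
So 66/7 = [9; 2, 3].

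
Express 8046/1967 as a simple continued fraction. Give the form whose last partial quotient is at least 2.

8046 = 4×1967 + 178
1967 = 11×178 + 9
178 = 19×9 + 7
9 = 1×7 + 2
7 = 3×2 + 1
2 = 2×1 + 0  (stop)
So 8046/1967 = [4; 11, 19, 1, 3, 2].

[4; 11, 19, 1, 3, 2]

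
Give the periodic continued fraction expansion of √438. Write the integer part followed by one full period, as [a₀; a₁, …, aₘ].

a₀ = ⌊√438⌋ = 20.
With m₀=0, d₀=1 and mₖ₊₁ = dₖaₖ − mₖ, dₖ₊₁ = (n − mₖ₊₁²)/dₖ, aₖ₊₁ = ⌊(a₀+mₖ₊₁)/dₖ₊₁⌋:
  k=1: m=20, d=38, a=1
  k=2: m=18, d=3, a=12
  k=3: m=18, d=38, a=1
  k=4: m=20, d=1, a=40
d=1 and a=2a₀=40 at k=4, so the next step gives (m, d) = (20, 38) again — its k=1 value — and the period has length 4.

[20; 1, 12, 1, 40]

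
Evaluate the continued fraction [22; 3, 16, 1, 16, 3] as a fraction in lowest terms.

60171/2695

Fold from the inside: start with 3/1.
  16 + 1/3 = 49/3
  1 + 3/49 = 52/49
  16 + 49/52 = 881/52
  3 + 52/881 = 2695/881
  22 + 881/2695 = 60171/2695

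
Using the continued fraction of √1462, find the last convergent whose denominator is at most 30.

√1462 = [38; 4, 4, 4, 76, …] (period length 4).
Convergents:
  p_0/q_0 = 38/1
  p_1/q_1 = 153/4
  p_2/q_2 = 650/17
  p_3/q_3 = 2753/72
q_2 = 17 ≤ 30 < 72 = q_3, so the answer is 650/17.

650/17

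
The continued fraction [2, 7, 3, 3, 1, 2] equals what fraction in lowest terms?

Fold from the inside: start with 2/1.
  1 + 1/2 = 3/2
  3 + 2/3 = 11/3
  3 + 3/11 = 36/11
  7 + 11/36 = 263/36
  2 + 36/263 = 562/263

562/263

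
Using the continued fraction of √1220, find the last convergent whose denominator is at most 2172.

34195/979

√1220 = [34; 1, 12, 1, 68, …] (period length 4).
Convergents:
  p_0/q_0 = 34/1
  p_1/q_1 = 35/1
  p_2/q_2 = 454/13
  p_3/q_3 = 489/14
  p_4/q_4 = 33706/965
  p_5/q_5 = 34195/979
  p_6/q_6 = 444046/12713
q_5 = 979 ≤ 2172 < 12713 = q_6, so the answer is 34195/979.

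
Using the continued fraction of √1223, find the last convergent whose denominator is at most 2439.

84421/2414

√1223 = [34; 1, 33, 1, 68, …] (period length 4).
Convergents:
  p_0/q_0 = 34/1
  p_1/q_1 = 35/1
  p_2/q_2 = 1189/34
  p_3/q_3 = 1224/35
  p_4/q_4 = 84421/2414
  p_5/q_5 = 85645/2449
q_4 = 2414 ≤ 2439 < 2449 = q_5, so the answer is 84421/2414.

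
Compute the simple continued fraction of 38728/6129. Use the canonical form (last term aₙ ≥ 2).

38728 = 6*6129 + 1954
6129 = 3*1954 + 267
1954 = 7*267 + 85
267 = 3*85 + 12
85 = 7*12 + 1
12 = 12*1 + 0  (stop)
So 38728/6129 = [6; 3, 7, 3, 7, 12].

[6; 3, 7, 3, 7, 12]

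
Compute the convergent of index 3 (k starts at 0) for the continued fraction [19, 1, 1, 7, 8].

Using pₖ = aₖpₖ₋₁ + pₖ₋₂, qₖ = aₖqₖ₋₁ + qₖ₋₂ (with p₋₁=1, p₋₂=0, q₋₁=0, q₋₂=1):
  k=0: a=19, p=19, q=1
  k=1: a=1, p=20, q=1
  k=2: a=1, p=39, q=2
  k=3: a=7, p=293, q=15

293/15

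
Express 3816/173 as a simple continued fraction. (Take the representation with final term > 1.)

3816 = 22·173 + 10
173 = 17·10 + 3
10 = 3·3 + 1
3 = 3·1 + 0  (stop)
So 3816/173 = [22; 17, 3, 3].

[22; 17, 3, 3]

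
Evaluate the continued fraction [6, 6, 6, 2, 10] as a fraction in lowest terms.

Fold from the inside: start with 10/1.
  2 + 1/10 = 21/10
  6 + 10/21 = 136/21
  6 + 21/136 = 837/136
  6 + 136/837 = 5158/837

5158/837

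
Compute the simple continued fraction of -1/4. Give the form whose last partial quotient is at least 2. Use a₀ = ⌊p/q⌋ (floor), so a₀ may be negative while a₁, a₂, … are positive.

[-1; 1, 3]

-1 = -1·4 + 3
4 = 1·3 + 1
3 = 3·1 + 0  (stop)
So -1/4 = [-1; 1, 3].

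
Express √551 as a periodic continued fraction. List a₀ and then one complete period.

[23; 2, 8, 1, 8, 2, 46]

a₀ = ⌊√551⌋ = 23.
With m₀=0, d₀=1 and mₖ₊₁ = dₖaₖ − mₖ, dₖ₊₁ = (n − mₖ₊₁²)/dₖ, aₖ₊₁ = ⌊(a₀+mₖ₊₁)/dₖ₊₁⌋:
  k=1: m=23, d=22, a=2
  k=2: m=21, d=5, a=8
  k=3: m=19, d=38, a=1
  k=4: m=19, d=5, a=8
  k=5: m=21, d=22, a=2
  k=6: m=23, d=1, a=46
d=1 and a=2a₀=46 at k=6, so the next step gives (m, d) = (23, 22) again — its k=1 value — and the period has length 6.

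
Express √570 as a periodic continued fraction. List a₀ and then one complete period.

a₀ = ⌊√570⌋ = 23.
With m₀=0, d₀=1 and mₖ₊₁ = dₖaₖ − mₖ, dₖ₊₁ = (n − mₖ₊₁²)/dₖ, aₖ₊₁ = ⌊(a₀+mₖ₊₁)/dₖ₊₁⌋:
  k=1: m=23, d=41, a=1
  k=2: m=18, d=6, a=6
  k=3: m=18, d=41, a=1
  k=4: m=23, d=1, a=46
d=1 and a=2a₀=46 at k=4, so the next step gives (m, d) = (23, 41) again — its k=1 value — and the period has length 4.

[23; 1, 6, 1, 46]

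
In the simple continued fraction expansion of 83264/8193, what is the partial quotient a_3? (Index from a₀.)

83264 = 10·8193 + 1334   →  a_0 = 10
8193 = 6·1334 + 189   →  a_1 = 6
1334 = 7·189 + 11   →  a_2 = 7
189 = 17·11 + 2   →  a_3 = 17

17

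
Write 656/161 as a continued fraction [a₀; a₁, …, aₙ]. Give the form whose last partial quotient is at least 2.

[4; 13, 2, 2, 2]

656 = 4*161 + 12
161 = 13*12 + 5
12 = 2*5 + 2
5 = 2*2 + 1
2 = 2*1 + 0  (stop)
So 656/161 = [4; 13, 2, 2, 2].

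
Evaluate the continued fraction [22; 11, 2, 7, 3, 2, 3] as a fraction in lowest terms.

Using pₖ = aₖpₖ₋₁ + pₖ₋₂ and qₖ = aₖqₖ₋₁ + qₖ₋₂:
  k=0: a=22, p=22, q=1
  k=1: a=11, p=243, q=11
  k=2: a=2, p=508, q=23
  k=3: a=7, p=3799, q=172
  k=4: a=3, p=11905, q=539
  k=5: a=2, p=27609, q=1250
  k=6: a=3, p=94732, q=4289

94732/4289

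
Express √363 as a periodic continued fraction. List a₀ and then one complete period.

[19; 19, 38]

a₀ = ⌊√363⌋ = 19.
With m₀=0, d₀=1 and mₖ₊₁ = dₖaₖ − mₖ, dₖ₊₁ = (n − mₖ₊₁²)/dₖ, aₖ₊₁ = ⌊(a₀+mₖ₊₁)/dₖ₊₁⌋:
  k=1: m=19, d=2, a=19
  k=2: m=19, d=1, a=38
d=1 and a=2a₀=38 at k=2, so the next step gives (m, d) = (19, 2) again — its k=1 value — and the period has length 2.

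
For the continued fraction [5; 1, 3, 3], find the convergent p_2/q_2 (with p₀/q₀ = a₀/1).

23/4

Using pₖ = aₖpₖ₋₁ + pₖ₋₂, qₖ = aₖqₖ₋₁ + qₖ₋₂ (with p₋₁=1, p₋₂=0, q₋₁=0, q₋₂=1):
  k=0: a=5, p=5, q=1
  k=1: a=1, p=6, q=1
  k=2: a=3, p=23, q=4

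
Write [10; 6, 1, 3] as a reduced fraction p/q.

274/27

Fold from the inside: start with 3/1.
  1 + 1/3 = 4/3
  6 + 3/4 = 27/4
  10 + 4/27 = 274/27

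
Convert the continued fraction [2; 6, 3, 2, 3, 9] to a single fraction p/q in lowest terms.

Using pₖ = aₖpₖ₋₁ + pₖ₋₂ and qₖ = aₖqₖ₋₁ + qₖ₋₂:
  k=0: a=2, p=2, q=1
  k=1: a=6, p=13, q=6
  k=2: a=3, p=41, q=19
  k=3: a=2, p=95, q=44
  k=4: a=3, p=326, q=151
  k=5: a=9, p=3029, q=1403

3029/1403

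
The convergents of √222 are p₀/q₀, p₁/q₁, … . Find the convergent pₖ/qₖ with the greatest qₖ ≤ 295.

4306/289

√222 = [14; 1, 8, 1, 28, …] (period length 4).
Convergents:
  p_0/q_0 = 14/1
  p_1/q_1 = 15/1
  p_2/q_2 = 134/9
  p_3/q_3 = 149/10
  p_4/q_4 = 4306/289
  p_5/q_5 = 4455/299
q_4 = 289 ≤ 295 < 299 = q_5, so the answer is 4306/289.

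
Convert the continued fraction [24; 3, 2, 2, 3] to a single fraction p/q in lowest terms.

Fold from the inside: start with 3/1.
  2 + 1/3 = 7/3
  2 + 3/7 = 17/7
  3 + 7/17 = 58/17
  24 + 17/58 = 1409/58

1409/58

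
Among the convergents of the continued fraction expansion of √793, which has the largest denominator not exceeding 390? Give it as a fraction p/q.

4393/156

√793 = [28; 6, 4, 6, 56, …] (period length 4).
Convergents:
  p_0/q_0 = 28/1
  p_1/q_1 = 169/6
  p_2/q_2 = 704/25
  p_3/q_3 = 4393/156
  p_4/q_4 = 246712/8761
q_3 = 156 ≤ 390 < 8761 = q_4, so the answer is 4393/156.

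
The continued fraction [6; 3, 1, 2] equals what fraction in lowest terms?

69/11

Using pₖ = aₖpₖ₋₁ + pₖ₋₂ and qₖ = aₖqₖ₋₁ + qₖ₋₂:
  k=0: a=6, p=6, q=1
  k=1: a=3, p=19, q=3
  k=2: a=1, p=25, q=4
  k=3: a=2, p=69, q=11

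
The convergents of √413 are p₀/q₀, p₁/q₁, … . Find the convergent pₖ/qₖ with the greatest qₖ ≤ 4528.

36560/1799

√413 = [20; 3, 9, 1, 4, 1, 9, 3, 40, …] (period length 8).
Convergents:
  p_0/q_0 = 20/1
  p_1/q_1 = 61/3
  p_2/q_2 = 569/28
  p_3/q_3 = 630/31
  p_4/q_4 = 3089/152
  p_5/q_5 = 3719/183
  p_6/q_6 = 36560/1799
  p_7/q_7 = 113399/5580
q_6 = 1799 ≤ 4528 < 5580 = q_7, so the answer is 36560/1799.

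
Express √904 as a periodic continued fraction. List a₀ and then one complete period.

a₀ = ⌊√904⌋ = 30.
With m₀=0, d₀=1 and mₖ₊₁ = dₖaₖ − mₖ, dₖ₊₁ = (n − mₖ₊₁²)/dₖ, aₖ₊₁ = ⌊(a₀+mₖ₊₁)/dₖ₊₁⌋:
  k=1: m=30, d=4, a=15
  k=2: m=30, d=1, a=60
d=1 and a=2a₀=60 at k=2, so the next step gives (m, d) = (30, 4) again — its k=1 value — and the period has length 2.

[30; 15, 60]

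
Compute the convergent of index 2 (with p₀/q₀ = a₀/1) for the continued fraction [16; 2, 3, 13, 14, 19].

Using pₖ = aₖpₖ₋₁ + pₖ₋₂, qₖ = aₖqₖ₋₁ + qₖ₋₂ (with p₋₁=1, p₋₂=0, q₋₁=0, q₋₂=1):
  k=0: a=16, p=16, q=1
  k=1: a=2, p=33, q=2
  k=2: a=3, p=115, q=7

115/7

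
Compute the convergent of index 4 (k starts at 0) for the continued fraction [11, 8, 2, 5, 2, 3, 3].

2257/203

Using pₖ = aₖpₖ₋₁ + pₖ₋₂, qₖ = aₖqₖ₋₁ + qₖ₋₂ (with p₋₁=1, p₋₂=0, q₋₁=0, q₋₂=1):
  k=0: a=11, p=11, q=1
  k=1: a=8, p=89, q=8
  k=2: a=2, p=189, q=17
  k=3: a=5, p=1034, q=93
  k=4: a=2, p=2257, q=203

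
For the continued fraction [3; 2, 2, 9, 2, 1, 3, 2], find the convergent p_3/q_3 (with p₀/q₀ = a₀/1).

Using pₖ = aₖpₖ₋₁ + pₖ₋₂, qₖ = aₖqₖ₋₁ + qₖ₋₂ (with p₋₁=1, p₋₂=0, q₋₁=0, q₋₂=1):
  k=0: a=3, p=3, q=1
  k=1: a=2, p=7, q=2
  k=2: a=2, p=17, q=5
  k=3: a=9, p=160, q=47

160/47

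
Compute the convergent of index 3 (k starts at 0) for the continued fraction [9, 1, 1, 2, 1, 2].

Using pₖ = aₖpₖ₋₁ + pₖ₋₂, qₖ = aₖqₖ₋₁ + qₖ₋₂ (with p₋₁=1, p₋₂=0, q₋₁=0, q₋₂=1):
  k=0: a=9, p=9, q=1
  k=1: a=1, p=10, q=1
  k=2: a=1, p=19, q=2
  k=3: a=2, p=48, q=5

48/5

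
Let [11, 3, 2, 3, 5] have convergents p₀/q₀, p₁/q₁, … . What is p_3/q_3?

Using pₖ = aₖpₖ₋₁ + pₖ₋₂, qₖ = aₖqₖ₋₁ + qₖ₋₂ (with p₋₁=1, p₋₂=0, q₋₁=0, q₋₂=1):
  k=0: a=11, p=11, q=1
  k=1: a=3, p=34, q=3
  k=2: a=2, p=79, q=7
  k=3: a=3, p=271, q=24

271/24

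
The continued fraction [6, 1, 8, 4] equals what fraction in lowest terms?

255/37

Fold from the inside: start with 4/1.
  8 + 1/4 = 33/4
  1 + 4/33 = 37/33
  6 + 33/37 = 255/37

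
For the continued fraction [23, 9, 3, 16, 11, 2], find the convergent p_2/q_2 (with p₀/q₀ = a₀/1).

Using pₖ = aₖpₖ₋₁ + pₖ₋₂, qₖ = aₖqₖ₋₁ + qₖ₋₂ (with p₋₁=1, p₋₂=0, q₋₁=0, q₋₂=1):
  k=0: a=23, p=23, q=1
  k=1: a=9, p=208, q=9
  k=2: a=3, p=647, q=28

647/28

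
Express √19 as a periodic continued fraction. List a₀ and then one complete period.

[4; 2, 1, 3, 1, 2, 8]

a₀ = ⌊√19⌋ = 4.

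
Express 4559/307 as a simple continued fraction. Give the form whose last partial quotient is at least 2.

[14; 1, 5, 1, 2, 15]

4559 = 14*307 + 261
307 = 1*261 + 46
261 = 5*46 + 31
46 = 1*31 + 15
31 = 2*15 + 1
15 = 15*1 + 0  (stop)
So 4559/307 = [14; 1, 5, 1, 2, 15].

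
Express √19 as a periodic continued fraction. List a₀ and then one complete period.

a₀ = ⌊√19⌋ = 4.
With m₀=0, d₀=1 and mₖ₊₁ = dₖaₖ − mₖ, dₖ₊₁ = (n − mₖ₊₁²)/dₖ, aₖ₊₁ = ⌊(a₀+mₖ₊₁)/dₖ₊₁⌋:
  k=1: m=4, d=3, a=2
  k=2: m=2, d=5, a=1
  k=3: m=3, d=2, a=3
  k=4: m=3, d=5, a=1
  k=5: m=2, d=3, a=2
  k=6: m=4, d=1, a=8
d=1 and a=2a₀=8 at k=6, so the next step gives (m, d) = (4, 3) again — its k=1 value — and the period has length 6.

[4; 2, 1, 3, 1, 2, 8]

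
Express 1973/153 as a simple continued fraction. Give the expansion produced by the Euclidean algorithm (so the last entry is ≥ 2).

1973 = 12×153 + 137
153 = 1×137 + 16
137 = 8×16 + 9
16 = 1×9 + 7
9 = 1×7 + 2
7 = 3×2 + 1
2 = 2×1 + 0  (stop)
So 1973/153 = [12; 1, 8, 1, 1, 3, 2].

[12; 1, 8, 1, 1, 3, 2]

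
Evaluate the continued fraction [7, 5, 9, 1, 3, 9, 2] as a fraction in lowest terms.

Fold from the inside: start with 2/1.
  9 + 1/2 = 19/2
  3 + 2/19 = 59/19
  1 + 19/59 = 78/59
  9 + 59/78 = 761/78
  5 + 78/761 = 3883/761
  7 + 761/3883 = 27942/3883

27942/3883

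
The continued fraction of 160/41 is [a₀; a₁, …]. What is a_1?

160 = 3·41 + 37   →  a_0 = 3
41 = 1·37 + 4   →  a_1 = 1

1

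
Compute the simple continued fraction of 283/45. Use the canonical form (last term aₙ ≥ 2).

[6; 3, 2, 6]

283 = 6*45 + 13
45 = 3*13 + 6
13 = 2*6 + 1
6 = 6*1 + 0  (stop)
So 283/45 = [6; 3, 2, 6].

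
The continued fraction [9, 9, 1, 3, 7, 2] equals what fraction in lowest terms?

Using pₖ = aₖpₖ₋₁ + pₖ₋₂ and qₖ = aₖqₖ₋₁ + qₖ₋₂:
  k=0: a=9, p=9, q=1
  k=1: a=9, p=82, q=9
  k=2: a=1, p=91, q=10
  k=3: a=3, p=355, q=39
  k=4: a=7, p=2576, q=283
  k=5: a=2, p=5507, q=605

5507/605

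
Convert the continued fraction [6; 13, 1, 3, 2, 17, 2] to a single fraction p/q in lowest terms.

27023/4450

Fold from the inside: start with 2/1.
  17 + 1/2 = 35/2
  2 + 2/35 = 72/35
  3 + 35/72 = 251/72
  1 + 72/251 = 323/251
  13 + 251/323 = 4450/323
  6 + 323/4450 = 27023/4450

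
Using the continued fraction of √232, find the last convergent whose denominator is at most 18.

√232 = [15; 4, 3, 7, 3, 4, 30, …] (period length 6).
Convergents:
  p_0/q_0 = 15/1
  p_1/q_1 = 61/4
  p_2/q_2 = 198/13
  p_3/q_3 = 1447/95
q_2 = 13 ≤ 18 < 95 = q_3, so the answer is 198/13.

198/13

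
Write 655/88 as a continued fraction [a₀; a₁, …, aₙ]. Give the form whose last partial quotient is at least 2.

[7; 2, 3, 1, 9]

655 = 7×88 + 39
88 = 2×39 + 10
39 = 3×10 + 9
10 = 1×9 + 1
9 = 9×1 + 0  (stop)
So 655/88 = [7; 2, 3, 1, 9].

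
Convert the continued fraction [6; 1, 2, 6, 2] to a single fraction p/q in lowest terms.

274/41

Fold from the inside: start with 2/1.
  6 + 1/2 = 13/2
  2 + 2/13 = 28/13
  1 + 13/28 = 41/28
  6 + 28/41 = 274/41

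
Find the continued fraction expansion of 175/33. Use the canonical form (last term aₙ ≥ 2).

175 = 5*33 + 10
33 = 3*10 + 3
10 = 3*3 + 1
3 = 3*1 + 0  (stop)
So 175/33 = [5; 3, 3, 3].

[5; 3, 3, 3]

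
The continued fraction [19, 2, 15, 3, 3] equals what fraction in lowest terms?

Using pₖ = aₖpₖ₋₁ + pₖ₋₂ and qₖ = aₖqₖ₋₁ + qₖ₋₂:
  k=0: a=19, p=19, q=1
  k=1: a=2, p=39, q=2
  k=2: a=15, p=604, q=31
  k=3: a=3, p=1851, q=95
  k=4: a=3, p=6157, q=316

6157/316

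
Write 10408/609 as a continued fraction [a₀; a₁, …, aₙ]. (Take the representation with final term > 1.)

[17; 11, 13, 1, 3]

10408 = 17×609 + 55
609 = 11×55 + 4
55 = 13×4 + 3
4 = 1×3 + 1
3 = 3×1 + 0  (stop)
So 10408/609 = [17; 11, 13, 1, 3].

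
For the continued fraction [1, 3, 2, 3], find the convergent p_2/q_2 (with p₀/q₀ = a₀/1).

9/7

Using pₖ = aₖpₖ₋₁ + pₖ₋₂, qₖ = aₖqₖ₋₁ + qₖ₋₂ (with p₋₁=1, p₋₂=0, q₋₁=0, q₋₂=1):
  k=0: a=1, p=1, q=1
  k=1: a=3, p=4, q=3
  k=2: a=2, p=9, q=7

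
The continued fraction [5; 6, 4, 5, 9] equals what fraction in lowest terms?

Using pₖ = aₖpₖ₋₁ + pₖ₋₂ and qₖ = aₖqₖ₋₁ + qₖ₋₂:
  k=0: a=5, p=5, q=1
  k=1: a=6, p=31, q=6
  k=2: a=4, p=129, q=25
  k=3: a=5, p=676, q=131
  k=4: a=9, p=6213, q=1204

6213/1204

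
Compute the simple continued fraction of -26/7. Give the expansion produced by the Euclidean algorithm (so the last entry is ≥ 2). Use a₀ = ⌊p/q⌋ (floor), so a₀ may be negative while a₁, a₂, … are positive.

[-4; 3, 2]

-26 = -4*7 + 2
7 = 3*2 + 1
2 = 2*1 + 0  (stop)
So -26/7 = [-4; 3, 2].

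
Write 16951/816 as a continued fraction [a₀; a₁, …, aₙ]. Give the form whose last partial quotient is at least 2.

16951 = 20×816 + 631
816 = 1×631 + 185
631 = 3×185 + 76
185 = 2×76 + 33
76 = 2×33 + 10
33 = 3×10 + 3
10 = 3×3 + 1
3 = 3×1 + 0  (stop)
So 16951/816 = [20; 1, 3, 2, 2, 3, 3, 3].

[20; 1, 3, 2, 2, 3, 3, 3]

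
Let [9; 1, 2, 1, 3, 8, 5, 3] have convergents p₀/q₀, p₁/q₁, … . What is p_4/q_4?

146/15

Using pₖ = aₖpₖ₋₁ + pₖ₋₂, qₖ = aₖqₖ₋₁ + qₖ₋₂ (with p₋₁=1, p₋₂=0, q₋₁=0, q₋₂=1):
  k=0: a=9, p=9, q=1
  k=1: a=1, p=10, q=1
  k=2: a=2, p=29, q=3
  k=3: a=1, p=39, q=4
  k=4: a=3, p=146, q=15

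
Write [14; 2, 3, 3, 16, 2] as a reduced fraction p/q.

11158/773

Fold from the inside: start with 2/1.
  16 + 1/2 = 33/2
  3 + 2/33 = 101/33
  3 + 33/101 = 336/101
  2 + 101/336 = 773/336
  14 + 336/773 = 11158/773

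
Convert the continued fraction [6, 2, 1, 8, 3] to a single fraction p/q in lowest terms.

Fold from the inside: start with 3/1.
  8 + 1/3 = 25/3
  1 + 3/25 = 28/25
  2 + 25/28 = 81/28
  6 + 28/81 = 514/81

514/81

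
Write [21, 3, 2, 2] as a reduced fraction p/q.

Using pₖ = aₖpₖ₋₁ + pₖ₋₂ and qₖ = aₖqₖ₋₁ + qₖ₋₂:
  k=0: a=21, p=21, q=1
  k=1: a=3, p=64, q=3
  k=2: a=2, p=149, q=7
  k=3: a=2, p=362, q=17

362/17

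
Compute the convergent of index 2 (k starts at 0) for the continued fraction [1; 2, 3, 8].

Using pₖ = aₖpₖ₋₁ + pₖ₋₂, qₖ = aₖqₖ₋₁ + qₖ₋₂ (with p₋₁=1, p₋₂=0, q₋₁=0, q₋₂=1):
  k=0: a=1, p=1, q=1
  k=1: a=2, p=3, q=2
  k=2: a=3, p=10, q=7

10/7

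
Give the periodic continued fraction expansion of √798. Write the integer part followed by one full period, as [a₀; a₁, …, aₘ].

a₀ = ⌊√798⌋ = 28.

[28; 4, 56]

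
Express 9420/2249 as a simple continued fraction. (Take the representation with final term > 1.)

9420 = 4·2249 + 424
2249 = 5·424 + 129
424 = 3·129 + 37
129 = 3·37 + 18
37 = 2·18 + 1
18 = 18·1 + 0  (stop)
So 9420/2249 = [4; 5, 3, 3, 2, 18].

[4; 5, 3, 3, 2, 18]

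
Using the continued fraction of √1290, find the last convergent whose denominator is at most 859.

30565/851

√1290 = [35; 1, 10, 1, 70, …] (period length 4).
Convergents:
  p_0/q_0 = 35/1
  p_1/q_1 = 36/1
  p_2/q_2 = 395/11
  p_3/q_3 = 431/12
  p_4/q_4 = 30565/851
  p_5/q_5 = 30996/863
q_4 = 851 ≤ 859 < 863 = q_5, so the answer is 30565/851.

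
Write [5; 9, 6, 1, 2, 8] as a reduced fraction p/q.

7807/1528

Fold from the inside: start with 8/1.
  2 + 1/8 = 17/8
  1 + 8/17 = 25/17
  6 + 17/25 = 167/25
  9 + 25/167 = 1528/167
  5 + 167/1528 = 7807/1528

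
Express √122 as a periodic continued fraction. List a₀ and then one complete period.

a₀ = ⌊√122⌋ = 11.
With m₀=0, d₀=1 and mₖ₊₁ = dₖaₖ − mₖ, dₖ₊₁ = (n − mₖ₊₁²)/dₖ, aₖ₊₁ = ⌊(a₀+mₖ₊₁)/dₖ₊₁⌋:
  k=1: m=11, d=1, a=22
d=1 and a=2a₀=22 at k=1, so the next step gives (m, d) = (11, 1) again — its k=1 value — and the period has length 1.

[11; 22]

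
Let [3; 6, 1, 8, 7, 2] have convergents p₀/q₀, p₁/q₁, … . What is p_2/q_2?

Using pₖ = aₖpₖ₋₁ + pₖ₋₂, qₖ = aₖqₖ₋₁ + qₖ₋₂ (with p₋₁=1, p₋₂=0, q₋₁=0, q₋₂=1):
  k=0: a=3, p=3, q=1
  k=1: a=6, p=19, q=6
  k=2: a=1, p=22, q=7

22/7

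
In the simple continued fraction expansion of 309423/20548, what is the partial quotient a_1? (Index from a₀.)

17

309423 = 15·20548 + 1203   →  a_0 = 15
20548 = 17·1203 + 97   →  a_1 = 17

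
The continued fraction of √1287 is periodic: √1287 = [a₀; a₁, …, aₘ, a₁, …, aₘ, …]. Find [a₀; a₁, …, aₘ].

a₀ = ⌊√1287⌋ = 35.
With m₀=0, d₀=1 and mₖ₊₁ = dₖaₖ − mₖ, dₖ₊₁ = (n − mₖ₊₁²)/dₖ, aₖ₊₁ = ⌊(a₀+mₖ₊₁)/dₖ₊₁⌋:
  k=1: m=35, d=62, a=1
  k=2: m=27, d=9, a=6
  k=3: m=27, d=62, a=1
  k=4: m=35, d=1, a=70
d=1 and a=2a₀=70 at k=4, so the next step gives (m, d) = (35, 62) again — its k=1 value — and the period has length 4.

[35; 1, 6, 1, 70]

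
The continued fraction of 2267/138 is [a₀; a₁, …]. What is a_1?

2

2267 = 16·138 + 59   →  a_0 = 16
138 = 2·59 + 20   →  a_1 = 2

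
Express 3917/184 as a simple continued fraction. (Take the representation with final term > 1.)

3917 = 21·184 + 53
184 = 3·53 + 25
53 = 2·25 + 3
25 = 8·3 + 1
3 = 3·1 + 0  (stop)
So 3917/184 = [21; 3, 2, 8, 3].

[21; 3, 2, 8, 3]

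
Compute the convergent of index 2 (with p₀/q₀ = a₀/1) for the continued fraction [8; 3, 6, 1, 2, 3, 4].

Using pₖ = aₖpₖ₋₁ + pₖ₋₂, qₖ = aₖqₖ₋₁ + qₖ₋₂ (with p₋₁=1, p₋₂=0, q₋₁=0, q₋₂=1):
  k=0: a=8, p=8, q=1
  k=1: a=3, p=25, q=3
  k=2: a=6, p=158, q=19

158/19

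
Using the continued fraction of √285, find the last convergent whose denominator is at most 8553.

√285 = [16; 1, 7, 2, 7, 1, 32, …] (period length 6).
Convergents:
  p_0/q_0 = 16/1
  p_1/q_1 = 17/1
  p_2/q_2 = 135/8
  p_3/q_3 = 287/17
  p_4/q_4 = 2144/127
  p_5/q_5 = 2431/144
  p_6/q_6 = 79936/4735
  p_7/q_7 = 82367/4879
  p_8/q_8 = 656505/38888
q_7 = 4879 ≤ 8553 < 38888 = q_8, so the answer is 82367/4879.

82367/4879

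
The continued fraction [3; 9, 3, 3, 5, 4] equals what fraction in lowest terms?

Fold from the inside: start with 4/1.
  5 + 1/4 = 21/4
  3 + 4/21 = 67/21
  3 + 21/67 = 222/67
  9 + 67/222 = 2065/222
  3 + 222/2065 = 6417/2065

6417/2065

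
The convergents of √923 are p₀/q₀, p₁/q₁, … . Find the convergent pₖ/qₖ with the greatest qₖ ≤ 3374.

√923 = [30; 2, 1, 1, 1, 2, 60, …] (period length 6).
Convergents:
  p_0/q_0 = 30/1
  p_1/q_1 = 61/2
  p_2/q_2 = 91/3
  p_3/q_3 = 152/5
  p_4/q_4 = 243/8
  p_5/q_5 = 638/21
  p_6/q_6 = 38523/1268
  p_7/q_7 = 77684/2557
  p_8/q_8 = 116207/3825
q_7 = 2557 ≤ 3374 < 3825 = q_8, so the answer is 77684/2557.

77684/2557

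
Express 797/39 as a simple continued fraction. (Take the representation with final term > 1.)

[20; 2, 3, 2, 2]

797 = 20*39 + 17
39 = 2*17 + 5
17 = 3*5 + 2
5 = 2*2 + 1
2 = 2*1 + 0  (stop)
So 797/39 = [20; 2, 3, 2, 2].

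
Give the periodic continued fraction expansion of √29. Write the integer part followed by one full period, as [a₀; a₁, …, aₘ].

a₀ = ⌊√29⌋ = 5.
With m₀=0, d₀=1 and mₖ₊₁ = dₖaₖ − mₖ, dₖ₊₁ = (n − mₖ₊₁²)/dₖ, aₖ₊₁ = ⌊(a₀+mₖ₊₁)/dₖ₊₁⌋:
  k=1: m=5, d=4, a=2
  k=2: m=3, d=5, a=1
  k=3: m=2, d=5, a=1
  k=4: m=3, d=4, a=2
  k=5: m=5, d=1, a=10
d=1 and a=2a₀=10 at k=5, so the next step gives (m, d) = (5, 4) again — its k=1 value — and the period has length 5.

[5; 2, 1, 1, 2, 10]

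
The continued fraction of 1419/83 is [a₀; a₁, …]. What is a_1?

1419 = 17·83 + 8   →  a_0 = 17
83 = 10·8 + 3   →  a_1 = 10

10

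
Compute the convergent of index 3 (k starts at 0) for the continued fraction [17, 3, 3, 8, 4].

1436/83

Using pₖ = aₖpₖ₋₁ + pₖ₋₂, qₖ = aₖqₖ₋₁ + qₖ₋₂ (with p₋₁=1, p₋₂=0, q₋₁=0, q₋₂=1):
  k=0: a=17, p=17, q=1
  k=1: a=3, p=52, q=3
  k=2: a=3, p=173, q=10
  k=3: a=8, p=1436, q=83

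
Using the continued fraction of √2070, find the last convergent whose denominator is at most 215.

8235/181

√2070 = [45; 2, 90, …] (period length 2).
Convergents:
  p_0/q_0 = 45/1
  p_1/q_1 = 91/2
  p_2/q_2 = 8235/181
  p_3/q_3 = 16561/364
q_2 = 181 ≤ 215 < 364 = q_3, so the answer is 8235/181.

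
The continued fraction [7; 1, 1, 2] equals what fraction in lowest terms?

38/5

Fold from the inside: start with 2/1.
  1 + 1/2 = 3/2
  1 + 2/3 = 5/3
  7 + 3/5 = 38/5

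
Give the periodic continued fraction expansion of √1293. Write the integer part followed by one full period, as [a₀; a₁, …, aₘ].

[35; 1, 22, 1, 70]

a₀ = ⌊√1293⌋ = 35.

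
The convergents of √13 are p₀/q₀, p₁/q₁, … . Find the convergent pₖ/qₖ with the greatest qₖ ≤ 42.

137/38

√13 = [3; 1, 1, 1, 1, 6, …] (period length 5).
Convergents:
  p_0/q_0 = 3/1
  p_1/q_1 = 4/1
  p_2/q_2 = 7/2
  p_3/q_3 = 11/3
  p_4/q_4 = 18/5
  p_5/q_5 = 119/33
  p_6/q_6 = 137/38
  p_7/q_7 = 256/71
q_6 = 38 ≤ 42 < 71 = q_7, so the answer is 137/38.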